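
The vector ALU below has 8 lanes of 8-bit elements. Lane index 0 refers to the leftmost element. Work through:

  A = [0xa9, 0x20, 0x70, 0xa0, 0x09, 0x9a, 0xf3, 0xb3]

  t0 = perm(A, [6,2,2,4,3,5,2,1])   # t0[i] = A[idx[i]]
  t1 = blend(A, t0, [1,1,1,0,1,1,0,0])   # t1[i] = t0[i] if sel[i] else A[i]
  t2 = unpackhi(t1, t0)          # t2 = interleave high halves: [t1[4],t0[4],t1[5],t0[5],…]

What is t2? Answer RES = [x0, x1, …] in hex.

RES = [ 0xa0  0xa0  0x9a  0x9a  0xf3  0x70  0xb3  0x20 ]

t0 = [0xf3, 0x70, 0x70, 0x09, 0xa0, 0x9a, 0x70, 0x20]
t1 = [0xf3, 0x70, 0x70, 0xa0, 0xa0, 0x9a, 0xf3, 0xb3]
t2 = [0xa0, 0xa0, 0x9a, 0x9a, 0xf3, 0x70, 0xb3, 0x20]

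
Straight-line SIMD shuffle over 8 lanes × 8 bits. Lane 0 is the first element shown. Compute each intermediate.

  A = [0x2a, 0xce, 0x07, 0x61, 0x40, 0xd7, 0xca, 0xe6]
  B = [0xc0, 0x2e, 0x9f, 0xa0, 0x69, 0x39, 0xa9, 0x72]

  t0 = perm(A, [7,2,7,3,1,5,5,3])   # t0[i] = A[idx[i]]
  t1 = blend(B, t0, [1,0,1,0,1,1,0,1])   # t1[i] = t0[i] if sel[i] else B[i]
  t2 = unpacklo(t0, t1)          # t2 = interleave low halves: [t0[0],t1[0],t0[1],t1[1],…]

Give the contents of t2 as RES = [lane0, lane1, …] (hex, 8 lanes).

RES = [ 0xe6  0xe6  0x07  0x2e  0xe6  0xe6  0x61  0xa0 ]

t0 = [0xe6, 0x07, 0xe6, 0x61, 0xce, 0xd7, 0xd7, 0x61]
t1 = [0xe6, 0x2e, 0xe6, 0xa0, 0xce, 0xd7, 0xa9, 0x61]
t2 = [0xe6, 0xe6, 0x07, 0x2e, 0xe6, 0xe6, 0x61, 0xa0]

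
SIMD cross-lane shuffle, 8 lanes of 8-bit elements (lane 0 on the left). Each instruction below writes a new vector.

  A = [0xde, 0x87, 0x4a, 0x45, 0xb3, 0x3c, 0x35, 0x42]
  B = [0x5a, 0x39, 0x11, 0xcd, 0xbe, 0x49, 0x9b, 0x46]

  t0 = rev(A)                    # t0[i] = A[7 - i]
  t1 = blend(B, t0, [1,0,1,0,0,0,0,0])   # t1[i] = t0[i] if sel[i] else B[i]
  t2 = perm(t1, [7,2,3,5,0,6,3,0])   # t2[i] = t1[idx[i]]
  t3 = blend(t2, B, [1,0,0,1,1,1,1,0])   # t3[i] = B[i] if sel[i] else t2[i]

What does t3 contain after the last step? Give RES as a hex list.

RES = [0x5a, 0x3c, 0xcd, 0xcd, 0xbe, 0x49, 0x9b, 0x42]

  t0: 42 35 3c b3 45 4a 87 de
  t1: 42 39 3c cd be 49 9b 46
  t2: 46 3c cd 49 42 9b cd 42
  t3: 5a 3c cd cd be 49 9b 42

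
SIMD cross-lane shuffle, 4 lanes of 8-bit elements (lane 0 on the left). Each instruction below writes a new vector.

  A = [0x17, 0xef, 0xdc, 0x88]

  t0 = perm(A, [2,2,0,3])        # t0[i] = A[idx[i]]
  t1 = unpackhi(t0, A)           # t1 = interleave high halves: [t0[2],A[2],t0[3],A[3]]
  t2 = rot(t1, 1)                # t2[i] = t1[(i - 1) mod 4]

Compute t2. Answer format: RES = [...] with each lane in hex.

→ t0 |dc|dc|17|88|
→ t1 |17|dc|88|88|
→ t2 |88|17|dc|88|

RES = [ 0x88  0x17  0xdc  0x88 ]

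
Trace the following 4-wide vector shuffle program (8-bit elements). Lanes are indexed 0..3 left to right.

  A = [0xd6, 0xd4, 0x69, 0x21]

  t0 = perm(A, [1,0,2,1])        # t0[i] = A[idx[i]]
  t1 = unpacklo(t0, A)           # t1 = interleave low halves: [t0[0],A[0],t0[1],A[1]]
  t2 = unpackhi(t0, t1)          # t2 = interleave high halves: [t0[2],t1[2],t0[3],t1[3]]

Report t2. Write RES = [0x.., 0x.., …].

t0 = [0xd4, 0xd6, 0x69, 0xd4]
t1 = [0xd4, 0xd6, 0xd6, 0xd4]
t2 = [0x69, 0xd6, 0xd4, 0xd4]

RES = [0x69, 0xd6, 0xd4, 0xd4]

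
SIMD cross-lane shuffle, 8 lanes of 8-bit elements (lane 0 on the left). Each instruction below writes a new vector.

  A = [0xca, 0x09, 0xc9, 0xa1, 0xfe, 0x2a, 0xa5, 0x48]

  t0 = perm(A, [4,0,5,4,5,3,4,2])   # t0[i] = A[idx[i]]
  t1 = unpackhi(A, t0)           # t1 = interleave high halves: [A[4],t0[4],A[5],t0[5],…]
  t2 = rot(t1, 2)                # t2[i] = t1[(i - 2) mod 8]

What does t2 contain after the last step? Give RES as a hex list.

RES = [ 0x48  0xc9  0xfe  0x2a  0x2a  0xa1  0xa5  0xfe ]

t0 = [0xfe, 0xca, 0x2a, 0xfe, 0x2a, 0xa1, 0xfe, 0xc9]
t1 = [0xfe, 0x2a, 0x2a, 0xa1, 0xa5, 0xfe, 0x48, 0xc9]
t2 = [0x48, 0xc9, 0xfe, 0x2a, 0x2a, 0xa1, 0xa5, 0xfe]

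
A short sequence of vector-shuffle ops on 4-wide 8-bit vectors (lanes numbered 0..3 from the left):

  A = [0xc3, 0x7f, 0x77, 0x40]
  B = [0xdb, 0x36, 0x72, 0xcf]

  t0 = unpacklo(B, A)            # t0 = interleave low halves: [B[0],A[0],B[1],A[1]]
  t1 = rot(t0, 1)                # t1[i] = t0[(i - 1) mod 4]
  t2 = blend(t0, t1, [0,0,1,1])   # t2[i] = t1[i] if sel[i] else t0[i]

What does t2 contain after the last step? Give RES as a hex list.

→ t0 |db|c3|36|7f|
→ t1 |7f|db|c3|36|
→ t2 |db|c3|c3|36|

RES = [ 0xdb  0xc3  0xc3  0x36 ]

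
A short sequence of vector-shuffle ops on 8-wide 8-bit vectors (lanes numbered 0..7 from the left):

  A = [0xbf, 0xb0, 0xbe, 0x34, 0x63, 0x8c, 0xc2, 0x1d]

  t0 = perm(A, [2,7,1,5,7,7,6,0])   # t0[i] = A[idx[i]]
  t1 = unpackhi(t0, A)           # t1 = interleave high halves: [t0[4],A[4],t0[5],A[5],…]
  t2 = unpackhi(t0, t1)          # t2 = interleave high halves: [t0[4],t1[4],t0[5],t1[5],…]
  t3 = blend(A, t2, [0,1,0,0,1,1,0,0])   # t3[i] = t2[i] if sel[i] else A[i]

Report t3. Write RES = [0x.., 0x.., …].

RES = [ 0xbf  0xc2  0xbe  0x34  0xc2  0xbf  0xc2  0x1d ]

→ t0 |be|1d|b0|8c|1d|1d|c2|bf|
→ t1 |1d|63|1d|8c|c2|c2|bf|1d|
→ t2 |1d|c2|1d|c2|c2|bf|bf|1d|
→ t3 |bf|c2|be|34|c2|bf|c2|1d|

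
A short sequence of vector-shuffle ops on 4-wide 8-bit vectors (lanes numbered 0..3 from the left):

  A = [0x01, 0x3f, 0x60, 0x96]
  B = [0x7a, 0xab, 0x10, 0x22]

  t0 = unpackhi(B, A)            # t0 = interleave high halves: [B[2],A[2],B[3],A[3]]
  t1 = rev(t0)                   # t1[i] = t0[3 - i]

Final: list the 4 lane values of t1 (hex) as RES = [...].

t0 = [0x10, 0x60, 0x22, 0x96]
t1 = [0x96, 0x22, 0x60, 0x10]

RES = [ 0x96  0x22  0x60  0x10 ]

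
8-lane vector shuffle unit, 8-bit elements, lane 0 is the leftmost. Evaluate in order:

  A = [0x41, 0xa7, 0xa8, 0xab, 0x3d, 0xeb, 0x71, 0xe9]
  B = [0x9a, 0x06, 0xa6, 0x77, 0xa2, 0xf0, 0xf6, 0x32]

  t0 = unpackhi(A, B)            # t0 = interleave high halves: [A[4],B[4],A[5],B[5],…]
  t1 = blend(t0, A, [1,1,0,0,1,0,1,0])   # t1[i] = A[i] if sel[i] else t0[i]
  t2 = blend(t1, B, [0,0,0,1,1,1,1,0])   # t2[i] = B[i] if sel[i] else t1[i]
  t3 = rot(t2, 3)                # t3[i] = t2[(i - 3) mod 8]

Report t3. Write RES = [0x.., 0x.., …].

  t0: 3d a2 eb f0 71 f6 e9 32
  t1: 41 a7 eb f0 3d f6 71 32
  t2: 41 a7 eb 77 a2 f0 f6 32
  t3: f0 f6 32 41 a7 eb 77 a2

RES = [0xf0, 0xf6, 0x32, 0x41, 0xa7, 0xeb, 0x77, 0xa2]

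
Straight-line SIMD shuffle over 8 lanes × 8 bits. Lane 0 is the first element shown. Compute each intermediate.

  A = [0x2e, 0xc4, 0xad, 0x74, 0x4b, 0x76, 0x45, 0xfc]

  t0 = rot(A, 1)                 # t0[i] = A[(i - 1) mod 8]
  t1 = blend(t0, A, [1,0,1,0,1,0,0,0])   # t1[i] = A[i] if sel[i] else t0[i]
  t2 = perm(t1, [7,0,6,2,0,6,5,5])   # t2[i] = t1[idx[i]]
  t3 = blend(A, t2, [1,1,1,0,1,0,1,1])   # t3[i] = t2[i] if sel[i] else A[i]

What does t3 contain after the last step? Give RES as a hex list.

RES = [0x45, 0x2e, 0x76, 0x74, 0x2e, 0x76, 0x4b, 0x4b]

  t0: fc 2e c4 ad 74 4b 76 45
  t1: 2e 2e ad ad 4b 4b 76 45
  t2: 45 2e 76 ad 2e 76 4b 4b
  t3: 45 2e 76 74 2e 76 4b 4b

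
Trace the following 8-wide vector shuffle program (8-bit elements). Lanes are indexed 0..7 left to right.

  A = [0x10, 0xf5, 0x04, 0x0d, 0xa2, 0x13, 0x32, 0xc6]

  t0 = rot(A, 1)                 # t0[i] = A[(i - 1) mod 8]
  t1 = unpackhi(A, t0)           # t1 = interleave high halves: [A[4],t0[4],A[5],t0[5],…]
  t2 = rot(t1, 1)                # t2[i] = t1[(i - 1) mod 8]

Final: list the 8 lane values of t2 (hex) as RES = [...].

t0 = [0xc6, 0x10, 0xf5, 0x04, 0x0d, 0xa2, 0x13, 0x32]
t1 = [0xa2, 0x0d, 0x13, 0xa2, 0x32, 0x13, 0xc6, 0x32]
t2 = [0x32, 0xa2, 0x0d, 0x13, 0xa2, 0x32, 0x13, 0xc6]

RES = [0x32, 0xa2, 0x0d, 0x13, 0xa2, 0x32, 0x13, 0xc6]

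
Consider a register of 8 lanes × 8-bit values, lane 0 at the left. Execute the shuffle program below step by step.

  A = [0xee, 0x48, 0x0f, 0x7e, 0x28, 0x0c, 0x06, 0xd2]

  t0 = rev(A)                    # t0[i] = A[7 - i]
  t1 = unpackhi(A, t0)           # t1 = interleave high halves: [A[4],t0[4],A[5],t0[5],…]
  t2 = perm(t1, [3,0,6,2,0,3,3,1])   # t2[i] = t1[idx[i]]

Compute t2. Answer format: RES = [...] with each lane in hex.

t0 = [0xd2, 0x06, 0x0c, 0x28, 0x7e, 0x0f, 0x48, 0xee]
t1 = [0x28, 0x7e, 0x0c, 0x0f, 0x06, 0x48, 0xd2, 0xee]
t2 = [0x0f, 0x28, 0xd2, 0x0c, 0x28, 0x0f, 0x0f, 0x7e]

RES = [0x0f, 0x28, 0xd2, 0x0c, 0x28, 0x0f, 0x0f, 0x7e]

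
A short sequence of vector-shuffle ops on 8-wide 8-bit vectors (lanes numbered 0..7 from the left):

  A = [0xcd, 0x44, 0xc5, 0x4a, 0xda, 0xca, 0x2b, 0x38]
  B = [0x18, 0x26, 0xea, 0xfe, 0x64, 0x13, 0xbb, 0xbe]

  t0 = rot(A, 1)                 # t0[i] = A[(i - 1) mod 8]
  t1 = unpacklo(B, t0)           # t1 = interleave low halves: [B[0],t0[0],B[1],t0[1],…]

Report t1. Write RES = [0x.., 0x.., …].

RES = [0x18, 0x38, 0x26, 0xcd, 0xea, 0x44, 0xfe, 0xc5]

t0 = [0x38, 0xcd, 0x44, 0xc5, 0x4a, 0xda, 0xca, 0x2b]
t1 = [0x18, 0x38, 0x26, 0xcd, 0xea, 0x44, 0xfe, 0xc5]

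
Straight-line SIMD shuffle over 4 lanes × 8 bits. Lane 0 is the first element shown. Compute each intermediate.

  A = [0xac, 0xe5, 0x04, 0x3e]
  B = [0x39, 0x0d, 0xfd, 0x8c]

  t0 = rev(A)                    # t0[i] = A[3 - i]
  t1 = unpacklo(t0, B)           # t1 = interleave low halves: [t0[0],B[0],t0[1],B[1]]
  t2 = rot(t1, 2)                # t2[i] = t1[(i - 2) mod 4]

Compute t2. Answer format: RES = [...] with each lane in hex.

RES = [0x04, 0x0d, 0x3e, 0x39]

t0 = [0x3e, 0x04, 0xe5, 0xac]
t1 = [0x3e, 0x39, 0x04, 0x0d]
t2 = [0x04, 0x0d, 0x3e, 0x39]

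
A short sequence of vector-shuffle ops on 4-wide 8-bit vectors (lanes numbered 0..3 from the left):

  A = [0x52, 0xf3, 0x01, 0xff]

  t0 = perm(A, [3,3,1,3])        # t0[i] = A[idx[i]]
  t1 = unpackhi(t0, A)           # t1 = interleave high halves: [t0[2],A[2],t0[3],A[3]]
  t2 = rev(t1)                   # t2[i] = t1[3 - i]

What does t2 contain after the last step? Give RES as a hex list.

  t0: ff ff f3 ff
  t1: f3 01 ff ff
  t2: ff ff 01 f3

RES = [0xff, 0xff, 0x01, 0xf3]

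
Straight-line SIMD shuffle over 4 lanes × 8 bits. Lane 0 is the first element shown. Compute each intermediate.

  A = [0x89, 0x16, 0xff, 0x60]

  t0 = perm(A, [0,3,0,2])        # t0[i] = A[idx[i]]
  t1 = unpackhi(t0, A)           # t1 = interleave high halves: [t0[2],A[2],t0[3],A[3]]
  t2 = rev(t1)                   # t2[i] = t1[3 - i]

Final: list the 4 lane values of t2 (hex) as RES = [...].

RES = [ 0x60  0xff  0xff  0x89 ]

→ t0 |89|60|89|ff|
→ t1 |89|ff|ff|60|
→ t2 |60|ff|ff|89|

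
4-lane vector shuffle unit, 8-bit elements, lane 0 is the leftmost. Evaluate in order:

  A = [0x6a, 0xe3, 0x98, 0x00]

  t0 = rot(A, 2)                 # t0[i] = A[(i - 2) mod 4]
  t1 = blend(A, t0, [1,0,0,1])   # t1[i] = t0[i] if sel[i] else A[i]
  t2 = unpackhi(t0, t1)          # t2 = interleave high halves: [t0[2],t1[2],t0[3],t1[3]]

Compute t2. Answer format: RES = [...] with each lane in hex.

  t0: 98 00 6a e3
  t1: 98 e3 98 e3
  t2: 6a 98 e3 e3

RES = [ 0x6a  0x98  0xe3  0xe3 ]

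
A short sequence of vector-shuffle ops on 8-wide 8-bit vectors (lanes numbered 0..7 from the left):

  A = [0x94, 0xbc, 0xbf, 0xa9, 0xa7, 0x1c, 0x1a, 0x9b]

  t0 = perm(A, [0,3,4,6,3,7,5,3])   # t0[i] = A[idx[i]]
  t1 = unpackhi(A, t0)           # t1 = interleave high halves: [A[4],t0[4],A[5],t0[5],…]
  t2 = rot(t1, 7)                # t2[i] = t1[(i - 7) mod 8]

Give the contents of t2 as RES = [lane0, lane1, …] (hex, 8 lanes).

  t0: 94 a9 a7 1a a9 9b 1c a9
  t1: a7 a9 1c 9b 1a 1c 9b a9
  t2: a9 1c 9b 1a 1c 9b a9 a7

RES = [ 0xa9  0x1c  0x9b  0x1a  0x1c  0x9b  0xa9  0xa7 ]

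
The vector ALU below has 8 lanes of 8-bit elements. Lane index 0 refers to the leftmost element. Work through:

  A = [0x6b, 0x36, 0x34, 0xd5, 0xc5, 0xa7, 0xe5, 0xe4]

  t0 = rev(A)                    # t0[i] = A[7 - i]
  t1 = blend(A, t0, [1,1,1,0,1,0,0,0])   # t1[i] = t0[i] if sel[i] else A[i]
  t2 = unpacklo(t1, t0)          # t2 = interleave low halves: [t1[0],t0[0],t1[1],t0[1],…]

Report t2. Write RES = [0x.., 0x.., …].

→ t0 |e4|e5|a7|c5|d5|34|36|6b|
→ t1 |e4|e5|a7|d5|d5|a7|e5|e4|
→ t2 |e4|e4|e5|e5|a7|a7|d5|c5|

RES = [0xe4, 0xe4, 0xe5, 0xe5, 0xa7, 0xa7, 0xd5, 0xc5]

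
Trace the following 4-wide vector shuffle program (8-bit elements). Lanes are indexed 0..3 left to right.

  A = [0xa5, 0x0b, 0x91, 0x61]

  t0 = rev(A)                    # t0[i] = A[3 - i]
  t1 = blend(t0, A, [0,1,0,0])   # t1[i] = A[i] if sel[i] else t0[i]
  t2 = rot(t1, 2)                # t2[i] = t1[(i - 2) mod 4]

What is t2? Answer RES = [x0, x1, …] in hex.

RES = [0x0b, 0xa5, 0x61, 0x0b]

→ t0 |61|91|0b|a5|
→ t1 |61|0b|0b|a5|
→ t2 |0b|a5|61|0b|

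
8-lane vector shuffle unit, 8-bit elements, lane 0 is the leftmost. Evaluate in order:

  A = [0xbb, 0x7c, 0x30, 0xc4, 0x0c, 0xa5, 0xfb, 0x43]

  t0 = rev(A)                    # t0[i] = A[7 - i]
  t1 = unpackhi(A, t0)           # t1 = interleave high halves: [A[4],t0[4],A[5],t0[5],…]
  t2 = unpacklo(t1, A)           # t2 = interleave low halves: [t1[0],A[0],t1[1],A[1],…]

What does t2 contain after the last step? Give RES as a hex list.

RES = [ 0x0c  0xbb  0xc4  0x7c  0xa5  0x30  0x30  0xc4 ]

→ t0 |43|fb|a5|0c|c4|30|7c|bb|
→ t1 |0c|c4|a5|30|fb|7c|43|bb|
→ t2 |0c|bb|c4|7c|a5|30|30|c4|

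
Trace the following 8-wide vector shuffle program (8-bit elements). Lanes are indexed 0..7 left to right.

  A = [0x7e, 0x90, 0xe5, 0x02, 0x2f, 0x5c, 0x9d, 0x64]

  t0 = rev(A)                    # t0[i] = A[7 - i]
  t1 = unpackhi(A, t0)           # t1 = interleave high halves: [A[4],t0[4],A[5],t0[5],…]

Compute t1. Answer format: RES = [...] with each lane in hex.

t0 = [0x64, 0x9d, 0x5c, 0x2f, 0x02, 0xe5, 0x90, 0x7e]
t1 = [0x2f, 0x02, 0x5c, 0xe5, 0x9d, 0x90, 0x64, 0x7e]

RES = [0x2f, 0x02, 0x5c, 0xe5, 0x9d, 0x90, 0x64, 0x7e]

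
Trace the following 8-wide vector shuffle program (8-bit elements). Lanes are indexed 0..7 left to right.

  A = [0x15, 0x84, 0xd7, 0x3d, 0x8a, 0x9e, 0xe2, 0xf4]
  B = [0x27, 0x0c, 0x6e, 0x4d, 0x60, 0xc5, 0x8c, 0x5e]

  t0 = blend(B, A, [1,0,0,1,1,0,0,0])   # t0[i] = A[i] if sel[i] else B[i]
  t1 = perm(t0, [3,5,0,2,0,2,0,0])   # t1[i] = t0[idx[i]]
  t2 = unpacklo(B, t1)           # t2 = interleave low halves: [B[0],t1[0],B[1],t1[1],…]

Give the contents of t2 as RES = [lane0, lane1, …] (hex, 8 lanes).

  t0: 15 0c 6e 3d 8a c5 8c 5e
  t1: 3d c5 15 6e 15 6e 15 15
  t2: 27 3d 0c c5 6e 15 4d 6e

RES = [0x27, 0x3d, 0x0c, 0xc5, 0x6e, 0x15, 0x4d, 0x6e]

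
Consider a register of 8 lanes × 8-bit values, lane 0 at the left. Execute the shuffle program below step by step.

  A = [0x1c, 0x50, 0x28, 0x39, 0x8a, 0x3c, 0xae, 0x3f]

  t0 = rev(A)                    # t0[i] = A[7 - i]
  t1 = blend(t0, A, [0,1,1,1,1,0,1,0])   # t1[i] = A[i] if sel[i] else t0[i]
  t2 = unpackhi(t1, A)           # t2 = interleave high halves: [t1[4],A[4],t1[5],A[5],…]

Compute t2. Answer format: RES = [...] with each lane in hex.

RES = [0x8a, 0x8a, 0x28, 0x3c, 0xae, 0xae, 0x1c, 0x3f]

  t0: 3f ae 3c 8a 39 28 50 1c
  t1: 3f 50 28 39 8a 28 ae 1c
  t2: 8a 8a 28 3c ae ae 1c 3f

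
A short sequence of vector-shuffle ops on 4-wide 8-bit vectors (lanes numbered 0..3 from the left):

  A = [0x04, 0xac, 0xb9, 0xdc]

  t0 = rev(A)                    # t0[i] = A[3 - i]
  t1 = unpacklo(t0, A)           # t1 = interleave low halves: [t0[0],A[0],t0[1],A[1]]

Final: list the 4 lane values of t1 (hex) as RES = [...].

RES = [ 0xdc  0x04  0xb9  0xac ]

  t0: dc b9 ac 04
  t1: dc 04 b9 ac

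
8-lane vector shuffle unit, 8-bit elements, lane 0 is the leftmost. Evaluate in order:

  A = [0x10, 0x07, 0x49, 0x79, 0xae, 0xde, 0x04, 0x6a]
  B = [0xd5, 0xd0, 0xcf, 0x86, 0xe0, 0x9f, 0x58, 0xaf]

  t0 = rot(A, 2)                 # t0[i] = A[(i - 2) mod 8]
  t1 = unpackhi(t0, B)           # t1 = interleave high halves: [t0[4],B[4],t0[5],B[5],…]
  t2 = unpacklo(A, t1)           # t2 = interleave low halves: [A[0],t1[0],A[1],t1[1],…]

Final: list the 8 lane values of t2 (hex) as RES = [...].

→ t0 |04|6a|10|07|49|79|ae|de|
→ t1 |49|e0|79|9f|ae|58|de|af|
→ t2 |10|49|07|e0|49|79|79|9f|

RES = [ 0x10  0x49  0x07  0xe0  0x49  0x79  0x79  0x9f ]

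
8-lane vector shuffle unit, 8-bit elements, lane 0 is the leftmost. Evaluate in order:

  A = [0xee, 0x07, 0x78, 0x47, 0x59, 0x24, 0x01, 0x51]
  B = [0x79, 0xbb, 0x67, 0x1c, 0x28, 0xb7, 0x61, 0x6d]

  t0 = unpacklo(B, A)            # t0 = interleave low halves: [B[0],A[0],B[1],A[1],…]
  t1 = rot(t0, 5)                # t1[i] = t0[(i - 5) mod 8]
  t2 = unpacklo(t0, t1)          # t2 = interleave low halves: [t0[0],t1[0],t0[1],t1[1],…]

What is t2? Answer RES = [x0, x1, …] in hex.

→ t0 |79|ee|bb|07|67|78|1c|47|
→ t1 |07|67|78|1c|47|79|ee|bb|
→ t2 |79|07|ee|67|bb|78|07|1c|

RES = [ 0x79  0x07  0xee  0x67  0xbb  0x78  0x07  0x1c ]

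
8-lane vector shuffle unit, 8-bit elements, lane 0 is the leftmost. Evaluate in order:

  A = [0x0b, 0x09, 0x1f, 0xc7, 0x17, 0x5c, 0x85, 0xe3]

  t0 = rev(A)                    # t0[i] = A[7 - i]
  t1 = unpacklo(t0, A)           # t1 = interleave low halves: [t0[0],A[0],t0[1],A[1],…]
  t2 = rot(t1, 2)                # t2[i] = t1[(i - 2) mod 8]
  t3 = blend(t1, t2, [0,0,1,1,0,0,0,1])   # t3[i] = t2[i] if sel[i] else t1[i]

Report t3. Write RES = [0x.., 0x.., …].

RES = [ 0xe3  0x0b  0xe3  0x0b  0x5c  0x1f  0x17  0x1f ]

→ t0 |e3|85|5c|17|c7|1f|09|0b|
→ t1 |e3|0b|85|09|5c|1f|17|c7|
→ t2 |17|c7|e3|0b|85|09|5c|1f|
→ t3 |e3|0b|e3|0b|5c|1f|17|1f|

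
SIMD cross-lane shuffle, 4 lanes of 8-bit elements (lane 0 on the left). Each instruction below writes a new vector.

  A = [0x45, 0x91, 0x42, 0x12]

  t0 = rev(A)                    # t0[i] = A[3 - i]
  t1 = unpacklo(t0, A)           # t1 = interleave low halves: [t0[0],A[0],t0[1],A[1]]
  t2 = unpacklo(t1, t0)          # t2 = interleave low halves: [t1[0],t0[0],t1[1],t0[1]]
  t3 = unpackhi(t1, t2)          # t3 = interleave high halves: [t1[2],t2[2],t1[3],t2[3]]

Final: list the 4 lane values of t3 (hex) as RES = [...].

  t0: 12 42 91 45
  t1: 12 45 42 91
  t2: 12 12 45 42
  t3: 42 45 91 42

RES = [0x42, 0x45, 0x91, 0x42]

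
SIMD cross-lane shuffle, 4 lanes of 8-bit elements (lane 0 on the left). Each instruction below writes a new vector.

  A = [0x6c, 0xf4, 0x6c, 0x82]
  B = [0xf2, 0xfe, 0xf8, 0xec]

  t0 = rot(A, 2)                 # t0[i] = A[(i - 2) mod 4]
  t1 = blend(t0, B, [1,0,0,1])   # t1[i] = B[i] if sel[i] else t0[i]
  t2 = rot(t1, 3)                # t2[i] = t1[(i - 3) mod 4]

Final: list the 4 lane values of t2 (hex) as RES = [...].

  t0: 6c 82 6c f4
  t1: f2 82 6c ec
  t2: 82 6c ec f2

RES = [0x82, 0x6c, 0xec, 0xf2]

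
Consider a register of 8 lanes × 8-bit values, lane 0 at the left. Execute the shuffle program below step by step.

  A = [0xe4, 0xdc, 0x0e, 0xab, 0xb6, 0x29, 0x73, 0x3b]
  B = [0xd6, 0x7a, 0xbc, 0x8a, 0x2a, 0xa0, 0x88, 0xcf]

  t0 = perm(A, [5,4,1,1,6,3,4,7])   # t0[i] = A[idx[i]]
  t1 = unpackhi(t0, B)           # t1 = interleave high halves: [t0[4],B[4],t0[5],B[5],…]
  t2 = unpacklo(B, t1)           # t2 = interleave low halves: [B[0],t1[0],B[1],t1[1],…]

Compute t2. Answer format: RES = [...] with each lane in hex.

RES = [ 0xd6  0x73  0x7a  0x2a  0xbc  0xab  0x8a  0xa0 ]

t0 = [0x29, 0xb6, 0xdc, 0xdc, 0x73, 0xab, 0xb6, 0x3b]
t1 = [0x73, 0x2a, 0xab, 0xa0, 0xb6, 0x88, 0x3b, 0xcf]
t2 = [0xd6, 0x73, 0x7a, 0x2a, 0xbc, 0xab, 0x8a, 0xa0]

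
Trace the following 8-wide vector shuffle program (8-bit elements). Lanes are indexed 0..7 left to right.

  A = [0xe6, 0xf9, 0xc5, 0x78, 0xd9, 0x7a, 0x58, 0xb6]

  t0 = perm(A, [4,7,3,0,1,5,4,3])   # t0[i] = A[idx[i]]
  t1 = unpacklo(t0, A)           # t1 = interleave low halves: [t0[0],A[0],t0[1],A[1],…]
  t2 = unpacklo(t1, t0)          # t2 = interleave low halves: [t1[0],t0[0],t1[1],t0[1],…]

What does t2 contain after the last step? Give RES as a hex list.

→ t0 |d9|b6|78|e6|f9|7a|d9|78|
→ t1 |d9|e6|b6|f9|78|c5|e6|78|
→ t2 |d9|d9|e6|b6|b6|78|f9|e6|

RES = [ 0xd9  0xd9  0xe6  0xb6  0xb6  0x78  0xf9  0xe6 ]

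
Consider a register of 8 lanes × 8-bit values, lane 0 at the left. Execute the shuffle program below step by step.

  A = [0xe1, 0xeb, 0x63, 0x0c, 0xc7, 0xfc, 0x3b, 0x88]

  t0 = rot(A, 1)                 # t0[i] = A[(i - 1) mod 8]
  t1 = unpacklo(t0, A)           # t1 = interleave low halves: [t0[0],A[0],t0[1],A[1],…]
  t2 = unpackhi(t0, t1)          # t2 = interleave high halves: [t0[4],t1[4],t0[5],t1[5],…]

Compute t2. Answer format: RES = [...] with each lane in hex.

RES = [0x0c, 0xeb, 0xc7, 0x63, 0xfc, 0x63, 0x3b, 0x0c]

→ t0 |88|e1|eb|63|0c|c7|fc|3b|
→ t1 |88|e1|e1|eb|eb|63|63|0c|
→ t2 |0c|eb|c7|63|fc|63|3b|0c|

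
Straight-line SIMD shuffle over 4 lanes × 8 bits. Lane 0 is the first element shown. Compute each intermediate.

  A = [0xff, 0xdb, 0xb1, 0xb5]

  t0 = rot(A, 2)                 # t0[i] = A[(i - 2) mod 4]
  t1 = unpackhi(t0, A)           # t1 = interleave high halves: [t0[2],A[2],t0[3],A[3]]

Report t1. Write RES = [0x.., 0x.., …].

t0 = [0xb1, 0xb5, 0xff, 0xdb]
t1 = [0xff, 0xb1, 0xdb, 0xb5]

RES = [ 0xff  0xb1  0xdb  0xb5 ]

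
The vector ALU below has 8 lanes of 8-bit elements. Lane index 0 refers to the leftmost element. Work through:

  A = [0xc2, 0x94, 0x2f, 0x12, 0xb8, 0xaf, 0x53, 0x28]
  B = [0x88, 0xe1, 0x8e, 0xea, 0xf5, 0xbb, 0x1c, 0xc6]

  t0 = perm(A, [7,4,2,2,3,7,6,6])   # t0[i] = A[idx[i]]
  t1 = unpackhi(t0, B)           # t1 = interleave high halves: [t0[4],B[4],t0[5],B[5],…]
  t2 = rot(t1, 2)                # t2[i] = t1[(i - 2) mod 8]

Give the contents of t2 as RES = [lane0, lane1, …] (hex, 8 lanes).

RES = [ 0x53  0xc6  0x12  0xf5  0x28  0xbb  0x53  0x1c ]

t0 = [0x28, 0xb8, 0x2f, 0x2f, 0x12, 0x28, 0x53, 0x53]
t1 = [0x12, 0xf5, 0x28, 0xbb, 0x53, 0x1c, 0x53, 0xc6]
t2 = [0x53, 0xc6, 0x12, 0xf5, 0x28, 0xbb, 0x53, 0x1c]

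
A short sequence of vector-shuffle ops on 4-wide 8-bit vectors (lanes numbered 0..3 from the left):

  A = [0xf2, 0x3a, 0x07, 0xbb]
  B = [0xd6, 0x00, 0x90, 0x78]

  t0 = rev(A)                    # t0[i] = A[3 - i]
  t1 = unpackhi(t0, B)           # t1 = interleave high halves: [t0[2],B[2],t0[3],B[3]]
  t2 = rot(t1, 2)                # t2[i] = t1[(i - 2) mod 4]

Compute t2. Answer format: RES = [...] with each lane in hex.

→ t0 |bb|07|3a|f2|
→ t1 |3a|90|f2|78|
→ t2 |f2|78|3a|90|

RES = [0xf2, 0x78, 0x3a, 0x90]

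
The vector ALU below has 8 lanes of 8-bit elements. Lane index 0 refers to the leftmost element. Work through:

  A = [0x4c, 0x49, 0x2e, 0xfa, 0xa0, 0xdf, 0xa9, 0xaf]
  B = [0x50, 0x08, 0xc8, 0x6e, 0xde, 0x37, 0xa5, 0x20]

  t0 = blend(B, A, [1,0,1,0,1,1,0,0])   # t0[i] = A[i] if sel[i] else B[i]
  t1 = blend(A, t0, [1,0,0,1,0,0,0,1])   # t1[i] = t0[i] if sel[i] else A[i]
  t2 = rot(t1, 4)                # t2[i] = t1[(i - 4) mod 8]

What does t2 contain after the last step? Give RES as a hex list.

RES = [ 0xa0  0xdf  0xa9  0x20  0x4c  0x49  0x2e  0x6e ]

  t0: 4c 08 2e 6e a0 df a5 20
  t1: 4c 49 2e 6e a0 df a9 20
  t2: a0 df a9 20 4c 49 2e 6e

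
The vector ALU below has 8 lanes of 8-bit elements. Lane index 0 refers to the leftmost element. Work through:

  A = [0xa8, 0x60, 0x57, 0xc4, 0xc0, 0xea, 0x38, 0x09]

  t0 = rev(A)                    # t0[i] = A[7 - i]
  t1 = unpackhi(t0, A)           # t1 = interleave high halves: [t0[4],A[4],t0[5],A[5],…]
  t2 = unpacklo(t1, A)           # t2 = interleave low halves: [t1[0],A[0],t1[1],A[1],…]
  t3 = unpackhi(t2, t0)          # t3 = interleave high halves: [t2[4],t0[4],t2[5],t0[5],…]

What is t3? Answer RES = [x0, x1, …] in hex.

RES = [0x57, 0xc4, 0x57, 0x57, 0xea, 0x60, 0xc4, 0xa8]

→ t0 |09|38|ea|c0|c4|57|60|a8|
→ t1 |c4|c0|57|ea|60|38|a8|09|
→ t2 |c4|a8|c0|60|57|57|ea|c4|
→ t3 |57|c4|57|57|ea|60|c4|a8|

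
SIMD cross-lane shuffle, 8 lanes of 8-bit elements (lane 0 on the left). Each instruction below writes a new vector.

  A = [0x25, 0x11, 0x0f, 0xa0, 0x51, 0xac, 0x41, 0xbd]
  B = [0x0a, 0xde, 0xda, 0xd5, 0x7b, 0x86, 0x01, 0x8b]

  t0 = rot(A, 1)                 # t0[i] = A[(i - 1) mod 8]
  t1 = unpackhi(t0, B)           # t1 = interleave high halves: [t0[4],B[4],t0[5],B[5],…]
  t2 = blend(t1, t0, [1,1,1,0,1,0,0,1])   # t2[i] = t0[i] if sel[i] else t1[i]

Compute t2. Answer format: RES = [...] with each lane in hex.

RES = [0xbd, 0x25, 0x11, 0x86, 0xa0, 0x01, 0x41, 0x41]

→ t0 |bd|25|11|0f|a0|51|ac|41|
→ t1 |a0|7b|51|86|ac|01|41|8b|
→ t2 |bd|25|11|86|a0|01|41|41|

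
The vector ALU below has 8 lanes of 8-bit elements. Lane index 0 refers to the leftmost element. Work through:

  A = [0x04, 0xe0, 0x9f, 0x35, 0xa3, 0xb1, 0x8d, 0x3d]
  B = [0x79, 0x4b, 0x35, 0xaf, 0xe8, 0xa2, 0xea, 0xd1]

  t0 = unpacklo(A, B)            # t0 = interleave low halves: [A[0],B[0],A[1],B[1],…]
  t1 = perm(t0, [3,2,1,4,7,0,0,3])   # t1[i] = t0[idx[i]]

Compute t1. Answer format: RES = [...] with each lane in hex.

→ t0 |04|79|e0|4b|9f|35|35|af|
→ t1 |4b|e0|79|9f|af|04|04|4b|

RES = [0x4b, 0xe0, 0x79, 0x9f, 0xaf, 0x04, 0x04, 0x4b]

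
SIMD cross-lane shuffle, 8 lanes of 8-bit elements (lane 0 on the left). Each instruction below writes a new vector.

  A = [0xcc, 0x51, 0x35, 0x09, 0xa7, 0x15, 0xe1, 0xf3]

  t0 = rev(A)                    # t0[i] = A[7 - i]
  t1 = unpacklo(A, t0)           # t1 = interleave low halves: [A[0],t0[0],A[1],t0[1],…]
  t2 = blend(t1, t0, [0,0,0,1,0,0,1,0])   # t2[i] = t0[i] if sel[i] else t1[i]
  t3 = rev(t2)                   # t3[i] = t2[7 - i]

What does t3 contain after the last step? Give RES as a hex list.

t0 = [0xf3, 0xe1, 0x15, 0xa7, 0x09, 0x35, 0x51, 0xcc]
t1 = [0xcc, 0xf3, 0x51, 0xe1, 0x35, 0x15, 0x09, 0xa7]
t2 = [0xcc, 0xf3, 0x51, 0xa7, 0x35, 0x15, 0x51, 0xa7]
t3 = [0xa7, 0x51, 0x15, 0x35, 0xa7, 0x51, 0xf3, 0xcc]

RES = [0xa7, 0x51, 0x15, 0x35, 0xa7, 0x51, 0xf3, 0xcc]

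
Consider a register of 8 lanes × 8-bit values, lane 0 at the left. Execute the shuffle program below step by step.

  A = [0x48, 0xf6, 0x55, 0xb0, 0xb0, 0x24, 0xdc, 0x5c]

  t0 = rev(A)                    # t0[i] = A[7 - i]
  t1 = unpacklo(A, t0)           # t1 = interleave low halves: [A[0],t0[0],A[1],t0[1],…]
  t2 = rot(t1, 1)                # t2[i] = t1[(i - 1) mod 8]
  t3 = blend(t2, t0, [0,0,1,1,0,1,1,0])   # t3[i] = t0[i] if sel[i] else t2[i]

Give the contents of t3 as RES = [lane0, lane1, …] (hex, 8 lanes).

RES = [ 0xb0  0x48  0x24  0xb0  0xdc  0x55  0xf6  0xb0 ]

t0 = [0x5c, 0xdc, 0x24, 0xb0, 0xb0, 0x55, 0xf6, 0x48]
t1 = [0x48, 0x5c, 0xf6, 0xdc, 0x55, 0x24, 0xb0, 0xb0]
t2 = [0xb0, 0x48, 0x5c, 0xf6, 0xdc, 0x55, 0x24, 0xb0]
t3 = [0xb0, 0x48, 0x24, 0xb0, 0xdc, 0x55, 0xf6, 0xb0]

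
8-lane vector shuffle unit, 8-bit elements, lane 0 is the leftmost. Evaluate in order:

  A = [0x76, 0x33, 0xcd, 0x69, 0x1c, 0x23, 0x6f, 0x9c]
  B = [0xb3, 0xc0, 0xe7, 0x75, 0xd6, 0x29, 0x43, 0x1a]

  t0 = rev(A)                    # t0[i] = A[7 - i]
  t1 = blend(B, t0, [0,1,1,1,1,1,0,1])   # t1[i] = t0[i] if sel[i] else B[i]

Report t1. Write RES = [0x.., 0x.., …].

  t0: 9c 6f 23 1c 69 cd 33 76
  t1: b3 6f 23 1c 69 cd 43 76

RES = [ 0xb3  0x6f  0x23  0x1c  0x69  0xcd  0x43  0x76 ]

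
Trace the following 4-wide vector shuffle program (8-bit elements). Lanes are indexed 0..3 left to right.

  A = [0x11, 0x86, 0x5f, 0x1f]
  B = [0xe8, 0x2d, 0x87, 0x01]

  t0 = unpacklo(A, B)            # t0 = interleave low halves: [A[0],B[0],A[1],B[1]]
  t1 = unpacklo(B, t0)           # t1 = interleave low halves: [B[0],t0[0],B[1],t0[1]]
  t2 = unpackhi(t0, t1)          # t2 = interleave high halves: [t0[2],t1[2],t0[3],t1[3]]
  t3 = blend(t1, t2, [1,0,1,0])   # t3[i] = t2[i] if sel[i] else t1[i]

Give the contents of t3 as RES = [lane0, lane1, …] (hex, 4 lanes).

RES = [0x86, 0x11, 0x2d, 0xe8]

t0 = [0x11, 0xe8, 0x86, 0x2d]
t1 = [0xe8, 0x11, 0x2d, 0xe8]
t2 = [0x86, 0x2d, 0x2d, 0xe8]
t3 = [0x86, 0x11, 0x2d, 0xe8]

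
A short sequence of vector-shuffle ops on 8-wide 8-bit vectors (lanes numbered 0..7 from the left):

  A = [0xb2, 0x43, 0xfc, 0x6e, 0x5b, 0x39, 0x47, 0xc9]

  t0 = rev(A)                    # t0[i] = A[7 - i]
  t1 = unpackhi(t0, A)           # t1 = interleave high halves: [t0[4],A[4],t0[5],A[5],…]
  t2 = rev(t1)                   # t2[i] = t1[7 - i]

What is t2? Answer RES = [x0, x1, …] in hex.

RES = [ 0xc9  0xb2  0x47  0x43  0x39  0xfc  0x5b  0x6e ]

  t0: c9 47 39 5b 6e fc 43 b2
  t1: 6e 5b fc 39 43 47 b2 c9
  t2: c9 b2 47 43 39 fc 5b 6e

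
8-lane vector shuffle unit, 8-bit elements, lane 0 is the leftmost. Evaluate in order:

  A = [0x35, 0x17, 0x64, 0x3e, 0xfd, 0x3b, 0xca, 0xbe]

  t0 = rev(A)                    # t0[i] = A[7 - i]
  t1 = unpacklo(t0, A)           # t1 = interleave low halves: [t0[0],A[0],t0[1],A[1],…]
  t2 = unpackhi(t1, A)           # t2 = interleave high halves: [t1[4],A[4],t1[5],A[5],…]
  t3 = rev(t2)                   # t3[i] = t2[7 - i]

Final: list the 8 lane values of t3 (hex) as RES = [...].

RES = [ 0xbe  0x3e  0xca  0xfd  0x3b  0x64  0xfd  0x3b ]

  t0: be ca 3b fd 3e 64 17 35
  t1: be 35 ca 17 3b 64 fd 3e
  t2: 3b fd 64 3b fd ca 3e be
  t3: be 3e ca fd 3b 64 fd 3b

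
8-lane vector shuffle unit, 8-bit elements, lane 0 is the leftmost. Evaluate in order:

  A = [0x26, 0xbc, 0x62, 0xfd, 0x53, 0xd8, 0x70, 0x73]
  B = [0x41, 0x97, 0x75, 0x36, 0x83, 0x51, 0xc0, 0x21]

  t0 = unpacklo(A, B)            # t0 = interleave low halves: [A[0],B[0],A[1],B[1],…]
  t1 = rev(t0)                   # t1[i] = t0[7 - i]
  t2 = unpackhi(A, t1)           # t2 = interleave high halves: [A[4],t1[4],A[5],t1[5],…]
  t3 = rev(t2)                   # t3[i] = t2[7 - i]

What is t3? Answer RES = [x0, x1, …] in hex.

RES = [ 0x26  0x73  0x41  0x70  0xbc  0xd8  0x97  0x53 ]

t0 = [0x26, 0x41, 0xbc, 0x97, 0x62, 0x75, 0xfd, 0x36]
t1 = [0x36, 0xfd, 0x75, 0x62, 0x97, 0xbc, 0x41, 0x26]
t2 = [0x53, 0x97, 0xd8, 0xbc, 0x70, 0x41, 0x73, 0x26]
t3 = [0x26, 0x73, 0x41, 0x70, 0xbc, 0xd8, 0x97, 0x53]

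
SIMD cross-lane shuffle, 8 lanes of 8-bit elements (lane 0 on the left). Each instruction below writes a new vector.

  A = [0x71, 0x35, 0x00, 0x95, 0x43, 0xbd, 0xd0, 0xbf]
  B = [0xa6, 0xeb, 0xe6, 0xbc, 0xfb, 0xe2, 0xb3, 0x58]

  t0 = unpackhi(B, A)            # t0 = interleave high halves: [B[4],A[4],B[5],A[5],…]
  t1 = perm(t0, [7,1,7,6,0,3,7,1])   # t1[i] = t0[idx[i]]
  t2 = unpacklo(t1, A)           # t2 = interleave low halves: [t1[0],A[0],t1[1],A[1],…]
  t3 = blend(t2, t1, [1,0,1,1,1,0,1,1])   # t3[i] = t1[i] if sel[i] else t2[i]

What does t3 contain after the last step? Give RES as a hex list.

RES = [0xbf, 0x71, 0xbf, 0x58, 0xfb, 0x00, 0xbf, 0x43]

→ t0 |fb|43|e2|bd|b3|d0|58|bf|
→ t1 |bf|43|bf|58|fb|bd|bf|43|
→ t2 |bf|71|43|35|bf|00|58|95|
→ t3 |bf|71|bf|58|fb|00|bf|43|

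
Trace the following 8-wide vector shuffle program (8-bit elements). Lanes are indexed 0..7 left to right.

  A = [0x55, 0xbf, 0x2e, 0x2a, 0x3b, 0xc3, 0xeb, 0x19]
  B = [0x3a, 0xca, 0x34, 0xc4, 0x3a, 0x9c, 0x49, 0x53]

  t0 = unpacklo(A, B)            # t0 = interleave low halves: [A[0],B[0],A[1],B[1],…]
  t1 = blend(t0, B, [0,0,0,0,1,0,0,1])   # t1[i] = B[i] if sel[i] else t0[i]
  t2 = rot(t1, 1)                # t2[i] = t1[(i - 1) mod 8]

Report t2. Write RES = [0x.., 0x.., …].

t0 = [0x55, 0x3a, 0xbf, 0xca, 0x2e, 0x34, 0x2a, 0xc4]
t1 = [0x55, 0x3a, 0xbf, 0xca, 0x3a, 0x34, 0x2a, 0x53]
t2 = [0x53, 0x55, 0x3a, 0xbf, 0xca, 0x3a, 0x34, 0x2a]

RES = [0x53, 0x55, 0x3a, 0xbf, 0xca, 0x3a, 0x34, 0x2a]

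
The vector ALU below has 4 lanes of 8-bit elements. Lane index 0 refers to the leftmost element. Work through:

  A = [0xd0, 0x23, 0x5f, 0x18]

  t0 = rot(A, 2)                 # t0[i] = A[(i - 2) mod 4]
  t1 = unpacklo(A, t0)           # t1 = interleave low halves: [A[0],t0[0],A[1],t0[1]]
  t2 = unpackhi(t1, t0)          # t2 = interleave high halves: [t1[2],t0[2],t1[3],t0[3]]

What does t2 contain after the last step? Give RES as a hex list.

t0 = [0x5f, 0x18, 0xd0, 0x23]
t1 = [0xd0, 0x5f, 0x23, 0x18]
t2 = [0x23, 0xd0, 0x18, 0x23]

RES = [0x23, 0xd0, 0x18, 0x23]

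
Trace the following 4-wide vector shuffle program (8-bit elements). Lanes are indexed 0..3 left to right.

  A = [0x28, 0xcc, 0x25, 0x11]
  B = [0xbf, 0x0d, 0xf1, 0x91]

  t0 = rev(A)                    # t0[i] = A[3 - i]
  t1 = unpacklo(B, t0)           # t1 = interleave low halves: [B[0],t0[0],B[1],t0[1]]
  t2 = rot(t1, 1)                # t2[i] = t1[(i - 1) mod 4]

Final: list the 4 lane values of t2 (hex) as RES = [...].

RES = [0x25, 0xbf, 0x11, 0x0d]

t0 = [0x11, 0x25, 0xcc, 0x28]
t1 = [0xbf, 0x11, 0x0d, 0x25]
t2 = [0x25, 0xbf, 0x11, 0x0d]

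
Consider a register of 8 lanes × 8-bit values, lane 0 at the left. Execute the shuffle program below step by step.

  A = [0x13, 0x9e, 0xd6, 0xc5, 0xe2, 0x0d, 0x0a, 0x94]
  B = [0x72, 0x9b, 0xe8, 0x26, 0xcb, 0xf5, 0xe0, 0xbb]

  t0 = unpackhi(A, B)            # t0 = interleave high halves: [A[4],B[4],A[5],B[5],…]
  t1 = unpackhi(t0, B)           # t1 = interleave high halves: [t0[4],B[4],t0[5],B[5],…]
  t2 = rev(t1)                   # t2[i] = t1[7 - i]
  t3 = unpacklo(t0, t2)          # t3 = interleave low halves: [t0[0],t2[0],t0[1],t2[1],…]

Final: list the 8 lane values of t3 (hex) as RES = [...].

RES = [0xe2, 0xbb, 0xcb, 0xbb, 0x0d, 0xe0, 0xf5, 0x94]

  t0: e2 cb 0d f5 0a e0 94 bb
  t1: 0a cb e0 f5 94 e0 bb bb
  t2: bb bb e0 94 f5 e0 cb 0a
  t3: e2 bb cb bb 0d e0 f5 94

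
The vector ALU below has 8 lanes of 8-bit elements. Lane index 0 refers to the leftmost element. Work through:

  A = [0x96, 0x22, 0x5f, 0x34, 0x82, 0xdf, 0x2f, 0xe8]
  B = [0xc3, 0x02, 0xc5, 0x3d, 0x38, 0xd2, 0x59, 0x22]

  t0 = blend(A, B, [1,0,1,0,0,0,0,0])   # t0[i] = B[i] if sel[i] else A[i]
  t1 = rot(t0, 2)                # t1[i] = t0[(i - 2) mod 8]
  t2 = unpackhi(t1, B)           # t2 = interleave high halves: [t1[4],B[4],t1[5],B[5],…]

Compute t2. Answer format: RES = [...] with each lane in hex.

RES = [ 0xc5  0x38  0x34  0xd2  0x82  0x59  0xdf  0x22 ]

t0 = [0xc3, 0x22, 0xc5, 0x34, 0x82, 0xdf, 0x2f, 0xe8]
t1 = [0x2f, 0xe8, 0xc3, 0x22, 0xc5, 0x34, 0x82, 0xdf]
t2 = [0xc5, 0x38, 0x34, 0xd2, 0x82, 0x59, 0xdf, 0x22]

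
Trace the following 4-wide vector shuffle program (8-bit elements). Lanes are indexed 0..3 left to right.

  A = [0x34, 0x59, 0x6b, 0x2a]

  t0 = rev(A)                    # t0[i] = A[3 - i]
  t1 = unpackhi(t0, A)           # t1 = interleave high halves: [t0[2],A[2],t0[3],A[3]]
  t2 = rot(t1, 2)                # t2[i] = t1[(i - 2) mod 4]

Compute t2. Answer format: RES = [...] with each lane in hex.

t0 = [0x2a, 0x6b, 0x59, 0x34]
t1 = [0x59, 0x6b, 0x34, 0x2a]
t2 = [0x34, 0x2a, 0x59, 0x6b]

RES = [ 0x34  0x2a  0x59  0x6b ]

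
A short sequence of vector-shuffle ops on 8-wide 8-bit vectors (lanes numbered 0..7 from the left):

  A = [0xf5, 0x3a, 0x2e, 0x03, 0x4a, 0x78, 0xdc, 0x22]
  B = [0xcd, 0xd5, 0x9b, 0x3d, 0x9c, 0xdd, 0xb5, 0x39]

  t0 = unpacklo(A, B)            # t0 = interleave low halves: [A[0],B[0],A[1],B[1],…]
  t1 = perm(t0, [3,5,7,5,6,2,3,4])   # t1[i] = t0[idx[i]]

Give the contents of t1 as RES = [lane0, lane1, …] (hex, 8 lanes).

RES = [0xd5, 0x9b, 0x3d, 0x9b, 0x03, 0x3a, 0xd5, 0x2e]

→ t0 |f5|cd|3a|d5|2e|9b|03|3d|
→ t1 |d5|9b|3d|9b|03|3a|d5|2e|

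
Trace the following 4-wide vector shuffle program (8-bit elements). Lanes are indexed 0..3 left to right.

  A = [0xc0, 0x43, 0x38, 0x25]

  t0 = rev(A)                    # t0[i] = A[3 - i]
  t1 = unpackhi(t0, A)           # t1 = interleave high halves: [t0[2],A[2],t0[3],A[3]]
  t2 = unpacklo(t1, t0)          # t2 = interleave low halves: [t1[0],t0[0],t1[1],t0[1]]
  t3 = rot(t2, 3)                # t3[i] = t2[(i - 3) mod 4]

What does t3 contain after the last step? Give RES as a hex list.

→ t0 |25|38|43|c0|
→ t1 |43|38|c0|25|
→ t2 |43|25|38|38|
→ t3 |25|38|38|43|

RES = [ 0x25  0x38  0x38  0x43 ]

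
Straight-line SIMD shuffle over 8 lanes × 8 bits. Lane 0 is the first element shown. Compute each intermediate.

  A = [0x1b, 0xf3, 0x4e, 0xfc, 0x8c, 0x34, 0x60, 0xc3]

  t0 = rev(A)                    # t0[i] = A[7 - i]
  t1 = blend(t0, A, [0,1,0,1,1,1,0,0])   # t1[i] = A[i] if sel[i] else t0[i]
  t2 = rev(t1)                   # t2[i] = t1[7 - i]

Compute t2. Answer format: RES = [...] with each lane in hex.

→ t0 |c3|60|34|8c|fc|4e|f3|1b|
→ t1 |c3|f3|34|fc|8c|34|f3|1b|
→ t2 |1b|f3|34|8c|fc|34|f3|c3|

RES = [ 0x1b  0xf3  0x34  0x8c  0xfc  0x34  0xf3  0xc3 ]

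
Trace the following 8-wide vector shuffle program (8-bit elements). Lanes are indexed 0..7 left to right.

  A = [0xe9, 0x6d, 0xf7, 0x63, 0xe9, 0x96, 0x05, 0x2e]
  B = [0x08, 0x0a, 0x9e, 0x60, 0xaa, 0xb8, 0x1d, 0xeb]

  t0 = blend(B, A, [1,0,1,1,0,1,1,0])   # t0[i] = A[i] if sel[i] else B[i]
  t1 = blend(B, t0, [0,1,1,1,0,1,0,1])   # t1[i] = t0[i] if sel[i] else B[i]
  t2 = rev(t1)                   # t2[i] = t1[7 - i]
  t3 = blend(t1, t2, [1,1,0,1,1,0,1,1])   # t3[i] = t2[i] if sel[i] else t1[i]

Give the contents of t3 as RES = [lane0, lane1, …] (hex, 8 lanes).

RES = [ 0xeb  0x1d  0xf7  0xaa  0x63  0x96  0x0a  0x08 ]

t0 = [0xe9, 0x0a, 0xf7, 0x63, 0xaa, 0x96, 0x05, 0xeb]
t1 = [0x08, 0x0a, 0xf7, 0x63, 0xaa, 0x96, 0x1d, 0xeb]
t2 = [0xeb, 0x1d, 0x96, 0xaa, 0x63, 0xf7, 0x0a, 0x08]
t3 = [0xeb, 0x1d, 0xf7, 0xaa, 0x63, 0x96, 0x0a, 0x08]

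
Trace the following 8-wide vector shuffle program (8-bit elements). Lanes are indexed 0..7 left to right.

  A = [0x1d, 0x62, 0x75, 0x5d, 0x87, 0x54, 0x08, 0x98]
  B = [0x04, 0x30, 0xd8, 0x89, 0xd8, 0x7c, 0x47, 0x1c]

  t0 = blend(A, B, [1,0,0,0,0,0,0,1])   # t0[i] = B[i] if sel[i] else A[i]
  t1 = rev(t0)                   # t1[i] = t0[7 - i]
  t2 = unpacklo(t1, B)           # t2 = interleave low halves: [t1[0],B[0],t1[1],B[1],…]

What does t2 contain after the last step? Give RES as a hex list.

→ t0 |04|62|75|5d|87|54|08|1c|
→ t1 |1c|08|54|87|5d|75|62|04|
→ t2 |1c|04|08|30|54|d8|87|89|

RES = [0x1c, 0x04, 0x08, 0x30, 0x54, 0xd8, 0x87, 0x89]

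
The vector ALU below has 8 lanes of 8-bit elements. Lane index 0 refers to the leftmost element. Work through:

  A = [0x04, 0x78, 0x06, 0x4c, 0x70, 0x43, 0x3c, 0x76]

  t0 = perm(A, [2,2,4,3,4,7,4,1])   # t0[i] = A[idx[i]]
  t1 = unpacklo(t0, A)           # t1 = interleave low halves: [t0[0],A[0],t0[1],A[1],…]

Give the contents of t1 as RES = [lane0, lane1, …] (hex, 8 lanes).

→ t0 |06|06|70|4c|70|76|70|78|
→ t1 |06|04|06|78|70|06|4c|4c|

RES = [ 0x06  0x04  0x06  0x78  0x70  0x06  0x4c  0x4c ]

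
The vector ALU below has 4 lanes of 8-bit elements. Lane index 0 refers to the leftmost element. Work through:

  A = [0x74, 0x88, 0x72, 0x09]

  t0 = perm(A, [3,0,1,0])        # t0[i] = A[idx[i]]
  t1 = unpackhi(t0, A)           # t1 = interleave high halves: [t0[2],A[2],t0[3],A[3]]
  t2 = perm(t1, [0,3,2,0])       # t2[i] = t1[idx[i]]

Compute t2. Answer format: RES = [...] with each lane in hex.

RES = [0x88, 0x09, 0x74, 0x88]

t0 = [0x09, 0x74, 0x88, 0x74]
t1 = [0x88, 0x72, 0x74, 0x09]
t2 = [0x88, 0x09, 0x74, 0x88]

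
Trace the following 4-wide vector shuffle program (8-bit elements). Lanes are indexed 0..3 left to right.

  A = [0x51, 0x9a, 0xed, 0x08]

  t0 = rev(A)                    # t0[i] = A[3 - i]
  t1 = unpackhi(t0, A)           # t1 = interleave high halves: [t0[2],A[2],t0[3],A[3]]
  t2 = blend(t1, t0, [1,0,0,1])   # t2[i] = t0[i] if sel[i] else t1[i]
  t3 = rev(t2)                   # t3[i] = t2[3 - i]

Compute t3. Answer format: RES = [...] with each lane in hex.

RES = [ 0x51  0x51  0xed  0x08 ]

t0 = [0x08, 0xed, 0x9a, 0x51]
t1 = [0x9a, 0xed, 0x51, 0x08]
t2 = [0x08, 0xed, 0x51, 0x51]
t3 = [0x51, 0x51, 0xed, 0x08]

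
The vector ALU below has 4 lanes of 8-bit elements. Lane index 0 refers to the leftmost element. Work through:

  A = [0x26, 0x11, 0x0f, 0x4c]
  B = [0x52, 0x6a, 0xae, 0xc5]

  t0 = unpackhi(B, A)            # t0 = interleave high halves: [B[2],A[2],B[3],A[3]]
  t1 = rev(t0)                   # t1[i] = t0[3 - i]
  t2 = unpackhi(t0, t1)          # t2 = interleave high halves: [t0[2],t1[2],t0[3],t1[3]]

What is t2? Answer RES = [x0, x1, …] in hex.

RES = [0xc5, 0x0f, 0x4c, 0xae]

  t0: ae 0f c5 4c
  t1: 4c c5 0f ae
  t2: c5 0f 4c ae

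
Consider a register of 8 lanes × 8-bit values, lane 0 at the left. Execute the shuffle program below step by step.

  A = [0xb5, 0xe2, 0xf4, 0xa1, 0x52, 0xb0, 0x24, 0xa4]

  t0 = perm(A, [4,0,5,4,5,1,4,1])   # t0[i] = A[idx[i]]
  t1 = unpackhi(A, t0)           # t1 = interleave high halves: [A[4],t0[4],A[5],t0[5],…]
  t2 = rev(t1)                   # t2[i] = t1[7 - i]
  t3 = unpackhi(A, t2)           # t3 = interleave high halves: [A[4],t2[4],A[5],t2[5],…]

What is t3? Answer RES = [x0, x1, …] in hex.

RES = [0x52, 0xe2, 0xb0, 0xb0, 0x24, 0xb0, 0xa4, 0x52]

t0 = [0x52, 0xb5, 0xb0, 0x52, 0xb0, 0xe2, 0x52, 0xe2]
t1 = [0x52, 0xb0, 0xb0, 0xe2, 0x24, 0x52, 0xa4, 0xe2]
t2 = [0xe2, 0xa4, 0x52, 0x24, 0xe2, 0xb0, 0xb0, 0x52]
t3 = [0x52, 0xe2, 0xb0, 0xb0, 0x24, 0xb0, 0xa4, 0x52]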